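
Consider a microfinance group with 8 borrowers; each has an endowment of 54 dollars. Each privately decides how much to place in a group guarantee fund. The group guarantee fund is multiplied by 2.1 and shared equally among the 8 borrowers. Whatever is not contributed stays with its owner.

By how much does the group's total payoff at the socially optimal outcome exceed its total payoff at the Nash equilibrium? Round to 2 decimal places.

475.20 dollars

Each contributed unit returns 2.1/8 = 0.2625 to its contributor — below 1 — so contributing 0 is dominant for every player. At the Nash equilibrium everyone keeps their 54, and the group total is 8 × 54 = 432.
Each contributed unit returns 2.100 to the group as a whole (0.2625 to each of 8 players), which exceeds 1, so the social optimum is full contribution: group total = 2.100 × 432 = 907.20.
Efficiency loss = 907.20 − 432 = 475.20.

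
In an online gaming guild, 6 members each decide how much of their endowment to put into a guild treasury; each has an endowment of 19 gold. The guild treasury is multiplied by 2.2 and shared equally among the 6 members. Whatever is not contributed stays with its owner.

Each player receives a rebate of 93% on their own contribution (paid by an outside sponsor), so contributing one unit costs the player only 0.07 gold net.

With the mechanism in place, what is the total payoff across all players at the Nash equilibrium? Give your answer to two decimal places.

With the mechanism, a contributed unit returns (2.2/6) / 0.07 = 5.2381 per unit of net cost to the contributor — now above 1 — so contributing fully is weakly dominant for every player.
So the Nash equilibrium is full contribution by all 6; the group earns 6 × (19 × 0.93 + 2.2 × 19) = 356.82.

356.82 gold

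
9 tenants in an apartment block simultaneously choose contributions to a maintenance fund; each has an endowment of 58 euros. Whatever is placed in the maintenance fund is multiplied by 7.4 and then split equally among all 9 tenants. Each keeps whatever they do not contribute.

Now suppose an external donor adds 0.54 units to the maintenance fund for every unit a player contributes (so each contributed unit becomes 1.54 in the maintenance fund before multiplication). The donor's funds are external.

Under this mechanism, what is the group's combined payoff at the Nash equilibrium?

With the mechanism, a contributed unit returns 7.4 × 1.54 / 9 = 1.2662 per unit of net cost to the contributor — now above 1 — so contributing fully is weakly dominant for every player.
So the Nash equilibrium is full contribution by all 9; the group earns 7.4 × 1.54 × 522 = 5948.71.

5948.71 euros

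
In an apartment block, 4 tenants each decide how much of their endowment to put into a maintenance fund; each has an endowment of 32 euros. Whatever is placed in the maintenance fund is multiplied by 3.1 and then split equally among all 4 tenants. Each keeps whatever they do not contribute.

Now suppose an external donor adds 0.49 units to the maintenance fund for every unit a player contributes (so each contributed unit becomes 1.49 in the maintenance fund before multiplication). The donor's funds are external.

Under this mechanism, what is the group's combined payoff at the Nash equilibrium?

591.23 euros

The effective private return per unit is now 3.1 × 1.49 / 4 = 1.1548 > 1, so every player's dominant strategy flips to full contribution.
At the Nash equilibrium everyone contributes 32. Group total payoff = 3.1 × 1.49 × 128 = 591.23.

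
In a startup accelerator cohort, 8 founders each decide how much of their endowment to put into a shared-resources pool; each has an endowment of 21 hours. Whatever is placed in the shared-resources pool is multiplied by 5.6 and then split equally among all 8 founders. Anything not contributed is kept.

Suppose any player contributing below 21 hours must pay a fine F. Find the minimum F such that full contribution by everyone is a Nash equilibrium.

6.30 hours

Given the others contribute fully, the best deviation is to contribute 0 (any partial contribution still incurs the fine and gives up units whose private return 0.7000 is below 1).
Deviating from 21 to 0 saves 21 hours but forfeits the deviator's share of the drop in the shared-resources pool: 5.6/8 × 21 = 14.70.
So the deviation gain is 21 − 14.70 = 6.30, and the fine must be at least 6.30 hours to wipe it out.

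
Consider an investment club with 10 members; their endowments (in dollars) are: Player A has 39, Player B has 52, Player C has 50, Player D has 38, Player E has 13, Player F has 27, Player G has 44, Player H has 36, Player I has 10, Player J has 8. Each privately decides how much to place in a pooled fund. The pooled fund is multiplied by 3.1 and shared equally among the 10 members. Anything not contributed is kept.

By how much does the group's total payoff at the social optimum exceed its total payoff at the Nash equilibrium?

The private return per contributed unit is 3.1/10 = 0.3100 < 1 for every player regardless of endowment, so the Nash equilibrium is zero contribution and the group total is Σ E_j = 39 + 52 + 50 + 38 + 13 + 27 + 44 + 36 + 10 + 8 = 317.
Each contributed unit returns 3.100 to the group, so the social optimum is full contribution by everyone: group total = 3.100 × 317 = 982.70.
Efficiency loss = (3.100 − 1) × 317 = 665.70.

665.70 dollars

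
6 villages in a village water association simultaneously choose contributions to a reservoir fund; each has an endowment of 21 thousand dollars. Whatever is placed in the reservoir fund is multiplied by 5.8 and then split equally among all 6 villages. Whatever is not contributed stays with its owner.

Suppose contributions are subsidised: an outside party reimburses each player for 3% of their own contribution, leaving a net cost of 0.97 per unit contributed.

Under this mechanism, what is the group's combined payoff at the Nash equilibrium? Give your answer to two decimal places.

126.00 thousand dollars

The effective private return is (5.8/6) / 0.97 = 0.9966, which is still under 1, so the mechanism doesn't change anyone's dominant strategy: zero contribution.
At the Nash equilibrium no one contributes; group total payoff = 6 × 21 = 126.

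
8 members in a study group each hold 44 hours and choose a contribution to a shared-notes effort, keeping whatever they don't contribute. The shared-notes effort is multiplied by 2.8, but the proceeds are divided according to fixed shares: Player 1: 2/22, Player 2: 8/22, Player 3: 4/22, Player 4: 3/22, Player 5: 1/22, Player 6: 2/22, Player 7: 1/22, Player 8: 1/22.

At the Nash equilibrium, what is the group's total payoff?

431.20 hours

For player j, contributing a unit is worthwhile iff 2.8 × (j's share) ≥ 1, i.e. iff j's share is at least 0.3571.
Player 2 alone (share 8/22) is above the threshold, contributing 44; the remaining 7 contribute 0. Total contributed: 44.
The shared-notes effort pays out 2.8 × 44 = 123.20 in total (split across the unequal shares, but the aggregate is all that matters for the group sum).
The 7 free-riders keep 44 each, adding 308. Group total = 308 + 123.20 = 431.20.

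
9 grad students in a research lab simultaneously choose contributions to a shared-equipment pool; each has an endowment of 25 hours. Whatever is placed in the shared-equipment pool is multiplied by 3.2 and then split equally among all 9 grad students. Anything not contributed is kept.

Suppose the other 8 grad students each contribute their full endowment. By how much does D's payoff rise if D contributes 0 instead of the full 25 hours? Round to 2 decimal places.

Switching from a contribution of 25 to 0 lets D keep an extra 25 hours, but lowers the shared-equipment pool by 25, which costs D their own share of that drop: 3.2/9 × 25 = 8.89.
Net gain = 25 − 8.89 = 16.11. The private return per contributed unit (0.3556) is below 1, so free-riding is indeed the best response regardless of what the others do.

16.11 hours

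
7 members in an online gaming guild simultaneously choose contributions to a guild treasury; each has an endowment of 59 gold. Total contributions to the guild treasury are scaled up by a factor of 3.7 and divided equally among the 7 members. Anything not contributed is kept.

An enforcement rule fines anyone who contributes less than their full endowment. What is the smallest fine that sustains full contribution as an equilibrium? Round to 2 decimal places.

Given the others contribute fully, the best deviation is to contribute 0 (any partial contribution still incurs the fine and gives up units whose private return 0.5286 is below 1).
Deviating from 59 to 0 saves 59 gold but forfeits the deviator's share of the drop in the guild treasury: 3.7/7 × 59 = 31.19.
So the deviation gain is 59 − 31.19 = 27.81, and the fine must be at least 27.81 gold to wipe it out.

27.81 gold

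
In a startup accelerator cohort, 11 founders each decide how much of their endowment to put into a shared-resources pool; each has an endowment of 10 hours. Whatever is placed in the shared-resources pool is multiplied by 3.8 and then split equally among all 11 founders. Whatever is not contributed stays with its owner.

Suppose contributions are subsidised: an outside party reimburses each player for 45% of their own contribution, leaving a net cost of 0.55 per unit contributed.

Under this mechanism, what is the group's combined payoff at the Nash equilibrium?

110.00 hours

The effective private return is (3.8/11) / 0.55 = 0.6281, which is still under 1, so the mechanism doesn't change anyone's dominant strategy: zero contribution.
Everyone keeps their endowment and the group total is 11 × 10 = 110.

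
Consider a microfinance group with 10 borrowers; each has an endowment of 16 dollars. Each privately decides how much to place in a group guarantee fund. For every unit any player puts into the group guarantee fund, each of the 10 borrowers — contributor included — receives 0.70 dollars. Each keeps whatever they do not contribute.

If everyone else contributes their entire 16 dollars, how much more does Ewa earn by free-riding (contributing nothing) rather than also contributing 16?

4.80 dollars

Switching from a contribution of 16 to 0 lets Ewa keep an extra 16 dollars, but lowers the group guarantee fund by 16, which costs Ewa their own share of that drop: 0.70 × 16 = 11.20.
Net gain = 16 − 11.20 = 4.80. The private return per contributed unit (0.70) is below 1, so free-riding is indeed the best response regardless of what the others do.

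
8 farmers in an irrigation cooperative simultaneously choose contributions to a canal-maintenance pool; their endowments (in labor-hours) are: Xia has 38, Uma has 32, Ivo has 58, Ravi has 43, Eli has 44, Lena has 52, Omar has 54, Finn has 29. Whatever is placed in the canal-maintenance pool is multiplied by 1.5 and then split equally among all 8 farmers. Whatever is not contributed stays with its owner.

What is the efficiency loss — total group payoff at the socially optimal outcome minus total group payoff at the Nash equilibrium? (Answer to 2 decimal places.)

The private return per contributed unit is 1.5/8 = 0.1875 < 1 for every player regardless of endowment, so the Nash equilibrium is zero contribution and the group total is Σ E_j = 38 + 32 + 58 + 43 + 44 + 52 + 54 + 29 = 350.
Each contributed unit returns 1.500 to the group, so the social optimum is full contribution by everyone: group total = 1.500 × 350 = 525.00.
Efficiency loss = (1.500 − 1) × 350 = 175.00.

175.00 labor-hours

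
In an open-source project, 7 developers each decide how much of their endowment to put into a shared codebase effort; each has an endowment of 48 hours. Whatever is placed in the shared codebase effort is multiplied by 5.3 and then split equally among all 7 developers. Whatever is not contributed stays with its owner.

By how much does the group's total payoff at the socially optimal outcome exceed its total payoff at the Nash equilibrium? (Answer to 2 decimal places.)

Each contributed unit returns 5.3/7 = 0.7571 to its contributor — below 1 — so contributing 0 is dominant for every player. At the Nash equilibrium everyone keeps their 48, and the group total is 7 × 48 = 336.
Each contributed unit returns 5.300 to the group as a whole (0.7571 to each of 7 players), which exceeds 1, so the social optimum is full contribution: group total = 5.300 × 336 = 1780.80.
Efficiency loss = 1780.80 − 336 = 1444.80.

1444.80 hours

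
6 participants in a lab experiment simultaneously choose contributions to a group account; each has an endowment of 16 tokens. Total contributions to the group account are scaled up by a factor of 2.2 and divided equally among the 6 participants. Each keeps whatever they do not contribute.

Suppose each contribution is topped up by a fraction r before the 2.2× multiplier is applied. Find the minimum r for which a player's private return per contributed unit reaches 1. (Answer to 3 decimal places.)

1.727

With matching at rate r, one contributed unit becomes (1 + r) in the group account and returns 2.2 × (1 + r) / 6 to the contributor.
Setting this equal to 1: 1 + r = 6/2.2 = 2.7273.
So the minimum matching rate is r = 2.7273 − 1 = 1.727.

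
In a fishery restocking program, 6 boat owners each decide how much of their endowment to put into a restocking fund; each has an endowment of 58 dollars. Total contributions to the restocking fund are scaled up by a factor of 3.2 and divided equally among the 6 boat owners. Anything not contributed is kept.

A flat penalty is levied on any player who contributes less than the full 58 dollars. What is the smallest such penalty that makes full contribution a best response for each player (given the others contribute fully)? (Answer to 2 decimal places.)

27.07 dollars

Given the others contribute fully, the best deviation is to contribute 0 (any partial contribution still incurs the fine and gives up units whose private return 0.5333 is below 1).
Deviating from 58 to 0 saves 58 dollars but forfeits the deviator's share of the drop in the restocking fund: 3.2/6 × 58 = 30.93.
So the deviation gain is 58 − 30.93 = 27.07, and the fine must be at least 27.07 dollars to wipe it out.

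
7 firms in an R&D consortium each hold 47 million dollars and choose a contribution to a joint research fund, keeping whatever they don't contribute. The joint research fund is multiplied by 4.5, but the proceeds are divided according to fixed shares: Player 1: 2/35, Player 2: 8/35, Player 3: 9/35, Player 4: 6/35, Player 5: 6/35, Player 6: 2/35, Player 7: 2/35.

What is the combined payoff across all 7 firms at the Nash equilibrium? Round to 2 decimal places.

658.00 million dollars

For player j, contributing a unit is worthwhile iff 4.5 × (j's share) ≥ 1, i.e. iff j's share is at least 0.2222.
Player 2 and Player 3 clear that bar, contributing 47 each; the remaining 5 contribute 0. Total contributed: 94.
The joint research fund pays out 4.5 × 94 = 423.00 in total (split across the unequal shares, but the aggregate is all that matters for the group sum).
The 5 free-riders keep 47 each, adding 235. Group total = 235 + 423.00 = 658.00.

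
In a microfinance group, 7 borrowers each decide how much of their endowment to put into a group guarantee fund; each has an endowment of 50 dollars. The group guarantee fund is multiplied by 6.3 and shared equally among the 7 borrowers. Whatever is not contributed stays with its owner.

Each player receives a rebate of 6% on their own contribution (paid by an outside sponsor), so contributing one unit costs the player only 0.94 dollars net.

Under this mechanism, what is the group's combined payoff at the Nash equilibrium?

Even with the mechanism, each unit contributed returns only (6.3/7) / 0.94 = 0.9574 per unit of net cost, so contributing nothing is still dominant.
At the Nash equilibrium no one contributes; group total payoff = 7 × 50 = 350.

350.00 dollars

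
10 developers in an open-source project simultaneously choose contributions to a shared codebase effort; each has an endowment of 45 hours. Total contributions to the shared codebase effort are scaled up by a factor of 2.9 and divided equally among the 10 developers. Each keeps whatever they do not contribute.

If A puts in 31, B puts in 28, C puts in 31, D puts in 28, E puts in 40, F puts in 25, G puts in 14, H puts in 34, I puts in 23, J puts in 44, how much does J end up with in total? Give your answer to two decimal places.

87.42 hours

Total contributed: 31 + 28 + 31 + 28 + 40 + 25 + 14 + 34 + 23 + 44 = 298.
Each receives 2.9 × 298 / 10 = 86.42 from the shared codebase effort.
J keeps 45 − 44 = 1, so J's payoff is 1 + 86.42 = 87.42.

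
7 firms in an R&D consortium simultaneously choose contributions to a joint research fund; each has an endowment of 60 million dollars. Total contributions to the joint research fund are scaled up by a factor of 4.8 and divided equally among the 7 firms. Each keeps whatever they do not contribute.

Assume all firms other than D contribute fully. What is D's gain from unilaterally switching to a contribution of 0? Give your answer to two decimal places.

Switching from a contribution of 60 to 0 lets D keep an extra 60 million dollars, but lowers the joint research fund by 60, which costs D their own share of that drop: 4.8/7 × 60 = 41.14.
Net gain = 60 − 41.14 = 18.86. The private return per contributed unit (0.6857) is below 1, so free-riding is indeed the best response regardless of what the others do.

18.86 million dollars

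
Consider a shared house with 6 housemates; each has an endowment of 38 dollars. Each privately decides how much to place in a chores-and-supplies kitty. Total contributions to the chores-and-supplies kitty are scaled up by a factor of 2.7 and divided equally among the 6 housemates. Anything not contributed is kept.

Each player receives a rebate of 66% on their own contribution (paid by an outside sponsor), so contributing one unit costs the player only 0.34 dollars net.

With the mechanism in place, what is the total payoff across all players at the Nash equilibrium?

766.08 dollars

With the mechanism, a contributed unit returns (2.7/6) / 0.34 = 1.3235 per unit of net cost to the contributor — now above 1 — so contributing fully is weakly dominant for every player.
So the Nash equilibrium is full contribution by all 6; the group earns 6 × (38 × 0.66 + 2.7 × 38) = 766.08.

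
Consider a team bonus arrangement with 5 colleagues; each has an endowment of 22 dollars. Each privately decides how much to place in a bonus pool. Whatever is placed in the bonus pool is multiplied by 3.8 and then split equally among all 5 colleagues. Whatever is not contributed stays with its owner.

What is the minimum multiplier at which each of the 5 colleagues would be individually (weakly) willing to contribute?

5

A contributed unit returns (multiplier)/5 to its contributor.
This reaches 1 exactly when the multiplier is 5.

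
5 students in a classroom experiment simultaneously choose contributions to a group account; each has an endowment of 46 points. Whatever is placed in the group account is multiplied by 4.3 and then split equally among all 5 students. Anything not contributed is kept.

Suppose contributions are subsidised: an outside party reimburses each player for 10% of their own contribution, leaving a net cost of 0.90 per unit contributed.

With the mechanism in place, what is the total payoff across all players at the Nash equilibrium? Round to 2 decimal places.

The effective private return is (4.3/5) / 0.90 = 0.9556, which is still under 1, so the mechanism doesn't change anyone's dominant strategy: zero contribution.
Everyone keeps their endowment and the group total is 5 × 46 = 230.

230.00 points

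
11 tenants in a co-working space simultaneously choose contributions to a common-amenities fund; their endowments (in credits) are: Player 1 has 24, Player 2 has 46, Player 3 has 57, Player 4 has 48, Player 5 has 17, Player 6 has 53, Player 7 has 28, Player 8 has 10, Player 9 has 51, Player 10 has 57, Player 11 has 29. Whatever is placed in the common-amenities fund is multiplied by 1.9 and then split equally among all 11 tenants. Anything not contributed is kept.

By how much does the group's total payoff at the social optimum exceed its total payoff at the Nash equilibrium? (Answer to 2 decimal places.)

378.00 credits

The private return per contributed unit is 1.9/11 = 0.1727 < 1 for every player regardless of endowment, so the Nash equilibrium is zero contribution and the group total is Σ E_j = 24 + 46 + 57 + 48 + 17 + 53 + 28 + 10 + 51 + 57 + 29 = 420.
Each contributed unit returns 1.900 to the group, so the social optimum is full contribution by everyone: group total = 1.900 × 420 = 798.00.
Efficiency loss = (1.900 − 1) × 420 = 378.00.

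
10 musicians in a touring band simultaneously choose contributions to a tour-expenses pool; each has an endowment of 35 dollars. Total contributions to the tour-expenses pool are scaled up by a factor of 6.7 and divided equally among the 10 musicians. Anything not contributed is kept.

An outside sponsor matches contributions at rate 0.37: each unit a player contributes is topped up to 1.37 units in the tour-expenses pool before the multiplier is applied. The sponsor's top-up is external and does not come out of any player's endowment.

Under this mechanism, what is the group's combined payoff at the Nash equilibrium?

The effective private return is 6.7 × 1.37 / 10 = 0.9179, which is still under 1, so the mechanism doesn't change anyone's dominant strategy: zero contribution.
At the Nash equilibrium no one contributes; group total payoff = 10 × 35 = 350.

350.00 dollars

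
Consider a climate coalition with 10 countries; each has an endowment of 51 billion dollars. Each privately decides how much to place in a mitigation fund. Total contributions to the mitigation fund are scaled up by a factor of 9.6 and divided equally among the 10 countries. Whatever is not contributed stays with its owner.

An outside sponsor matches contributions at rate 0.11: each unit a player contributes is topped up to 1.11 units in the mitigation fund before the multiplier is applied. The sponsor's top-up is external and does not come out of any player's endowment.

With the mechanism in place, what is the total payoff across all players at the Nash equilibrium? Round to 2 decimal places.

5434.56 billion dollars

With the mechanism, a contributed unit returns 9.6 × 1.11 / 10 = 1.0656 per unit of net cost to the contributor — now above 1 — so contributing fully is weakly dominant for every player.
So the Nash equilibrium is full contribution by all 10; the group earns 9.6 × 1.11 × 510 = 5434.56.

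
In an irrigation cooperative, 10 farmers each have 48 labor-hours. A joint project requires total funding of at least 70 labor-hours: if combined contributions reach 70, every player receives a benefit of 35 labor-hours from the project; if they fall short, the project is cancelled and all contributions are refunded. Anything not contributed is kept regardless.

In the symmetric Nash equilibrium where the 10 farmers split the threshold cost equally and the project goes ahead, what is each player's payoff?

Equal share of the threshold: 70/10 = 7.
At this profile no one gains by cutting their contribution: any cut drops the total below 70, the project is cancelled, contributions are refunded, and the deviator ends with 48, which is less than 48 − 7 + 35 = 76. Contributing more than 7 just wastes the excess. So contributing exactly 7 is a best response.
Each player's payoff: 48 − 7 + 35 = 76.

76 labor-hours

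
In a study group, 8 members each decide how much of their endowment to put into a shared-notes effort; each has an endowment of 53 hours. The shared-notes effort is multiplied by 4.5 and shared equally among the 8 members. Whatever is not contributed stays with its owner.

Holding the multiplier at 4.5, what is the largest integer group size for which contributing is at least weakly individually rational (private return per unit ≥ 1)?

4

Private return per unit is 4.5/(group size), which is ≥ 1 whenever the group size is ≤ 4.5.
The largest such integer is 4.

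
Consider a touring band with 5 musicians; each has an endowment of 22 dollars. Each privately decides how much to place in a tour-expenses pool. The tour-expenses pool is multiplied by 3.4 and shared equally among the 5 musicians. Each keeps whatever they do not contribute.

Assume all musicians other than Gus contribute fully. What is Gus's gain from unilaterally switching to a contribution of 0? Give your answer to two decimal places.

7.04 dollars

Switching from a contribution of 22 to 0 lets Gus keep an extra 22 dollars, but lowers the tour-expenses pool by 22, which costs Gus their own share of that drop: 3.4/5 × 22 = 14.96.
Net gain = 22 − 14.96 = 7.04. The private return per contributed unit (0.6800) is below 1, so free-riding is indeed the best response regardless of what the others do.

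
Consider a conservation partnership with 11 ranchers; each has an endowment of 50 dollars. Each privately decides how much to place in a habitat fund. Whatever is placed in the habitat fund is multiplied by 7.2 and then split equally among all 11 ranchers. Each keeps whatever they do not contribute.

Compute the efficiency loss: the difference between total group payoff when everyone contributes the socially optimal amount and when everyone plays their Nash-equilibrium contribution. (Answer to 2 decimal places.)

Each contributed unit returns 7.2/11 = 0.6545 to its contributor — below 1 — so contributing 0 is dominant for every player. At the Nash equilibrium everyone keeps their 50, and the group total is 11 × 50 = 550.
Each contributed unit returns 7.200 to the group as a whole (0.6545 to each of 11 players), which exceeds 1, so the social optimum is full contribution: group total = 7.200 × 550 = 3960.00.
Efficiency loss = 3960.00 − 550 = 3410.00.

3410.00 dollars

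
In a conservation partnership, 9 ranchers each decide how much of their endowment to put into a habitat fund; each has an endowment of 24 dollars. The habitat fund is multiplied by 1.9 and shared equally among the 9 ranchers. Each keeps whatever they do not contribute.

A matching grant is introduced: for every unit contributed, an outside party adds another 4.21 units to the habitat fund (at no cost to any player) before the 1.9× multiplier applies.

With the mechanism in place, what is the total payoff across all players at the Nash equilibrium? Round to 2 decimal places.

2138.18 dollars

With the mechanism, a contributed unit returns 1.9 × 5.21 / 9 = 1.0999 per unit of net cost to the contributor — now above 1 — so contributing fully is weakly dominant for every player.
At the Nash equilibrium everyone contributes 24. Group total payoff = 1.9 × 5.21 × 216 = 2138.18.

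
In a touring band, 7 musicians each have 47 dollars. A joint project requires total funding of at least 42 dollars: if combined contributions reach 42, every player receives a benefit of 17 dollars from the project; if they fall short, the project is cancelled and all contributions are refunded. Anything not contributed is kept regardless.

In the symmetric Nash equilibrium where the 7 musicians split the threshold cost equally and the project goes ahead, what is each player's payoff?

Equal share of the threshold: 42/7 = 6.
At this profile no one gains by cutting their contribution: any cut drops the total below 42, the project is cancelled, contributions are refunded, and the deviator ends with 47, which is less than 47 − 6 + 17 = 58. Contributing more than 6 just wastes the excess. So contributing exactly 6 is a best response.
Each player's payoff: 47 − 6 + 17 = 58.

58 dollars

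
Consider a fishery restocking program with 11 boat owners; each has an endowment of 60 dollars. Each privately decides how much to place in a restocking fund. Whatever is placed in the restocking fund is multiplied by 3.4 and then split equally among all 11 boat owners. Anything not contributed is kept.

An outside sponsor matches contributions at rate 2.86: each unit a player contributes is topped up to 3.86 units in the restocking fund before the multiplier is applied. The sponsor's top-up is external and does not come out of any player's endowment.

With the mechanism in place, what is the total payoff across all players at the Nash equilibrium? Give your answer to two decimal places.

8661.84 dollars

With the mechanism, a contributed unit returns 3.4 × 3.86 / 11 = 1.1931 per unit of net cost to the contributor — now above 1 — so contributing fully is weakly dominant for every player.
So the Nash equilibrium is full contribution by all 11; the group earns 3.4 × 3.86 × 660 = 8661.84.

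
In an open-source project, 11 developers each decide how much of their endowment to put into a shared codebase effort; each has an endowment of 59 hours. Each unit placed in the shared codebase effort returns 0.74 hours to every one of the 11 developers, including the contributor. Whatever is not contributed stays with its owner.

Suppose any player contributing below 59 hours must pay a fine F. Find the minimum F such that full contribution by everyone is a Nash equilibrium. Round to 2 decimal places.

15.34 hours

Given the others contribute fully, the best deviation is to contribute 0 (any partial contribution still incurs the fine and gives up units whose private return 0.74 is below 1).
Deviating from 59 to 0 saves 59 hours but forfeits the deviator's share of the drop in the shared codebase effort: 0.74 × 59 = 43.66.
So the deviation gain is 59 − 43.66 = 15.34, and the fine must be at least 15.34 hours to wipe it out.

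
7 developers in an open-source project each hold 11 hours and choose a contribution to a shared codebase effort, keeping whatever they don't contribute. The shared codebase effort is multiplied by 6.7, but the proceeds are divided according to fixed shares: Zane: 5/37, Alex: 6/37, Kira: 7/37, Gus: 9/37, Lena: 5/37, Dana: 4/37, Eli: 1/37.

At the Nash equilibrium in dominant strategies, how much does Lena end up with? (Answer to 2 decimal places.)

40.88 hours

Player j's private return per contributed unit is 6.7 × (j's share). Contributing is weakly dominant for j when that share is at least 1/6.7 = 0.1493, and contributing 0 is dominant otherwise.
The shares above 0.1493 belong to Alex, Kira and Gus, contributing 11 each; the remaining 4 contribute 0. Total contributed: 33.
Lena keeps 11 and receives 6.7 × 33 × 5/37 = 29.88 from the shared codebase effort, for a payoff of 40.88.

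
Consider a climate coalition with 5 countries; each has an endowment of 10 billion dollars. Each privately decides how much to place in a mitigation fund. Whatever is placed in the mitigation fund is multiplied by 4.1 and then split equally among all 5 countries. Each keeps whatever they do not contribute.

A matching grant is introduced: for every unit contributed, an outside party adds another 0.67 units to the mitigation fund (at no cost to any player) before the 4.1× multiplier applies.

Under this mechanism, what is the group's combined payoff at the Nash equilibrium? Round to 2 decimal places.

342.35 billion dollars

Under the mechanism each unit contributed yields 4.1 × 1.67 / 5 = 1.3694 back to its contributor per unit of net cost, which exceeds 1, making full contribution the dominant choice for everyone.
So the Nash equilibrium is full contribution by all 5; the group earns 4.1 × 1.67 × 50 = 342.35.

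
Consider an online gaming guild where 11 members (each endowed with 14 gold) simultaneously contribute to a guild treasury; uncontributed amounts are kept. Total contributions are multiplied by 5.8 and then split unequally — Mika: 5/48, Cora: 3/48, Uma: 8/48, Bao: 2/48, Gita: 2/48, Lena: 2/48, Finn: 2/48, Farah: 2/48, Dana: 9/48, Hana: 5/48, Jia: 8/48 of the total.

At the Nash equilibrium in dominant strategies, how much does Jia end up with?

For player j, contributing a unit is worthwhile iff 5.8 × (j's share) ≥ 1, i.e. iff j's share is at least 0.1724.
The only share above 0.1724 is Dana's 9/48, contributing 14; the remaining 10 contribute 0. Total contributed: 14.
Jia keeps 14 and receives 5.8 × 14 × 8/48 = 13.53 from the guild treasury, for a payoff of 27.53.

27.53 gold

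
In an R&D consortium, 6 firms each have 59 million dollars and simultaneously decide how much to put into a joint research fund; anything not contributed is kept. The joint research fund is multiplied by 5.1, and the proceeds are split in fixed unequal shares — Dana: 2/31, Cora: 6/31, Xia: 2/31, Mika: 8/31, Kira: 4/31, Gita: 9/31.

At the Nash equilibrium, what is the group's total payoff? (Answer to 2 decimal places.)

Each unit j contributes comes back to j as 5.1 × (j's share), so j prefers to contribute only if that share exceeds 1/5.1 = 0.1961; otherwise keeping the unit dominates.
Mika and Gita clear that bar, contributing 59 each; the remaining 4 contribute 0. Total contributed: 118.
The joint research fund pays out 5.1 × 118 = 601.80 in total (split across the unequal shares, but the aggregate is all that matters for the group sum).
The 4 free-riders keep 59 each, adding 236. Group total = 236 + 601.80 = 837.80.

837.80 million dollars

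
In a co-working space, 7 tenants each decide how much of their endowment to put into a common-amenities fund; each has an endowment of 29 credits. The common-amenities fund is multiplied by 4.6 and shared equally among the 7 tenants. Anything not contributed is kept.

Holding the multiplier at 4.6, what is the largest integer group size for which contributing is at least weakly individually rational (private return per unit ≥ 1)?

Private return per unit is 4.6/(group size), which is ≥ 1 whenever the group size is ≤ 4.6.
The largest such integer is 4.

4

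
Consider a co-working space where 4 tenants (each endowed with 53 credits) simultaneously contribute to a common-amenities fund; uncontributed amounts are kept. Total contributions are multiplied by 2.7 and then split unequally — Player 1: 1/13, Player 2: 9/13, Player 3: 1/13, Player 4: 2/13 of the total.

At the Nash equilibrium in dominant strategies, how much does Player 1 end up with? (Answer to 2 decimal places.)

64.01 credits

For player j, contributing a unit is worthwhile iff 2.7 × (j's share) ≥ 1, i.e. iff j's share is at least 0.3704.
Player 2 alone (share 9/13) is above the threshold, contributing 53; the remaining 3 contribute 0. Total contributed: 53.
Player 1 keeps 53 and receives 2.7 × 53 × 1/13 = 11.01 from the common-amenities fund, for a payoff of 64.01.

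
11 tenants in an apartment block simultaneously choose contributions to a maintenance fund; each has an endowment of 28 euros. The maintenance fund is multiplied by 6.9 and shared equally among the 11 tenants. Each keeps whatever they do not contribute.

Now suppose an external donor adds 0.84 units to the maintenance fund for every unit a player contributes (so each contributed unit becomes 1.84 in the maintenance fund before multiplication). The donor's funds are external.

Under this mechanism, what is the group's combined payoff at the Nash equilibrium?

3910.37 euros

The effective private return per unit is now 6.9 × 1.84 / 11 = 1.1542 > 1, so every player's dominant strategy flips to full contribution.
At the Nash equilibrium everyone contributes 28. Group total payoff = 6.9 × 1.84 × 308 = 3910.37.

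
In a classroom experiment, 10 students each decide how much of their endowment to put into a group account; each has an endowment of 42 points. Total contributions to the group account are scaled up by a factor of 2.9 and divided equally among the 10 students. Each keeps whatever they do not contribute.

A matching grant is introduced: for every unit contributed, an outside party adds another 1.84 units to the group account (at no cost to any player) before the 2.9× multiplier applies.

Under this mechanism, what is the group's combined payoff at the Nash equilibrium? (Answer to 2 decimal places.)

Even with the mechanism, each unit contributed returns only 2.9 × 2.84 / 10 = 0.8236 per unit of net cost, so contributing nothing is still dominant.
At the Nash equilibrium no one contributes; group total payoff = 10 × 42 = 420.

420.00 points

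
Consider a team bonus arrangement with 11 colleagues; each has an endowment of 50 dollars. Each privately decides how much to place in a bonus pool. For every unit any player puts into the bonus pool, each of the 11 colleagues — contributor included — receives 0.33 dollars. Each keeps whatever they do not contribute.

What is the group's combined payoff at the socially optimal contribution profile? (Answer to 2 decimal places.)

1996.50 dollars

Each contributed unit returns 3.630 to the group as a whole (0.33 to each of 11 players), which exceeds 1, so the social optimum is full contribution: group total = 3.630 × 550 = 1996.50.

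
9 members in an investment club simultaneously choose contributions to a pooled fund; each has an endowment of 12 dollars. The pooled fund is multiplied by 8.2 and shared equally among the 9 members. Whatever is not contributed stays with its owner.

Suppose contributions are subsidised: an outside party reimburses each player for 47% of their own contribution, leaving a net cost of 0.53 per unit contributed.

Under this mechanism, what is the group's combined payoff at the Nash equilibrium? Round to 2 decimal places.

With the mechanism, a contributed unit returns (8.2/9) / 0.53 = 1.7191 per unit of net cost to the contributor — now above 1 — so contributing fully is weakly dominant for every player.
So the Nash equilibrium is full contribution by all 9; the group earns 9 × (12 × 0.47 + 8.2 × 12) = 936.36.

936.36 dollars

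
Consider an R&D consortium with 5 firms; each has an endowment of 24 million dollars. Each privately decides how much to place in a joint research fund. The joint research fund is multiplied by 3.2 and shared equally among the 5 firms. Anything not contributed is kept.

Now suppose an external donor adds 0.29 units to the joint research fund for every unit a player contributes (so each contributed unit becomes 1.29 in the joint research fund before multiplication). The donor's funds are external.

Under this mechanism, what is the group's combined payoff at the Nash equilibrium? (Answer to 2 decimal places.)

With the mechanism, a contributed unit returns 3.2 × 1.29 / 5 = 0.8256 per unit of net cost — still below 1 — so contributing 0 remains dominant for every player.
At the Nash equilibrium no one contributes; group total payoff = 5 × 24 = 120.

120.00 million dollars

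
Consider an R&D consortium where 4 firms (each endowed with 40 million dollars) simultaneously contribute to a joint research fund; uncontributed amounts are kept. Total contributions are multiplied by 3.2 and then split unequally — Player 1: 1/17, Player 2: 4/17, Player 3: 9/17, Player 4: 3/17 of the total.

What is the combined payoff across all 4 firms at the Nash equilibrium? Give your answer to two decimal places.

248.00 million dollars

For player j, contributing a unit is worthwhile iff 3.2 × (j's share) ≥ 1, i.e. iff j's share is at least 0.3125.
Player 3 alone (share 9/17) is above the threshold, contributing 40; the remaining 3 contribute 0. Total contributed: 40.
The joint research fund pays out 3.2 × 40 = 128.00 in total (split across the unequal shares, but the aggregate is all that matters for the group sum).
The 3 free-riders keep 40 each, adding 120. Group total = 120 + 128.00 = 248.00.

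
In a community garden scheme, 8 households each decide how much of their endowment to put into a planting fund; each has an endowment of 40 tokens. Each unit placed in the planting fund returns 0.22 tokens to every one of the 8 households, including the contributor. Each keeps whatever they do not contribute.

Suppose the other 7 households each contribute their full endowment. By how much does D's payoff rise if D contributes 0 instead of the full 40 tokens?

Switching from a contribution of 40 to 0 lets D keep an extra 40 tokens, but lowers the planting fund by 40, which costs D their own share of that drop: 0.22 × 40 = 8.80.
Net gain = 40 − 8.80 = 31.20. The private return per contributed unit (0.22) is below 1, so free-riding is indeed the best response regardless of what the others do.

31.20 tokens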